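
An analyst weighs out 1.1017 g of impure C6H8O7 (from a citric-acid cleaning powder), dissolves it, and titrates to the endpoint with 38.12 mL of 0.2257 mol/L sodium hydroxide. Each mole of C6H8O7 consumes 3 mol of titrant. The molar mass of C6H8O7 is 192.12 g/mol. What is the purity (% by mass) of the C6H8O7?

50.0%

n(NaOH) = 0.2257 x 0.03812 = 0.008604 mol.
n(C6H8O7) = 0.008604 / 3 = 0.002868 mol.
mass of C6H8O7 = 0.002868 x 192.12 = 0.5510 g.
% purity = 0.5510 / 1.1017 x 100 = 50.0%.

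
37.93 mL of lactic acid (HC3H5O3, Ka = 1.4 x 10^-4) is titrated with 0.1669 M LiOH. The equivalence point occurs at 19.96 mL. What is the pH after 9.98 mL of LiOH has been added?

9.98 mL is exactly half the equivalence volume (19.96/2), i.e. the half-equivalence point.
There, n(HA) = n(A^-), so pH = pKa = -log(1.4 x 10^-4) = 3.85.

3.85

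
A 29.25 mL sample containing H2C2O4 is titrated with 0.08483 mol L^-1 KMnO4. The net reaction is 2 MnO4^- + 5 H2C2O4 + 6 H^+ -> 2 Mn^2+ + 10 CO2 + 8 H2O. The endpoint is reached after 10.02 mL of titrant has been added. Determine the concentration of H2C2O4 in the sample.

0.0726 M

n(KMnO4) = 0.08483 x 0.01002 = 0.0008500 mol.
From the balanced equation, 2 mol KMnO4 reacts with 5 mol H2C2O4, so n(H2C2O4) = 0.0008500 x 5/2 = 0.002125 mol.
[H2C2O4] = 0.002125 / 0.02925 L = 0.0726 M.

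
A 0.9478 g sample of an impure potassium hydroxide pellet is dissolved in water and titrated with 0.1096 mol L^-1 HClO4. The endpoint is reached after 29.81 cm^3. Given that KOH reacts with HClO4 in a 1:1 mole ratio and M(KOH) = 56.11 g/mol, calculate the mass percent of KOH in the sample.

19.3%

n(HClO4) = 0.1096 x 0.02981 = 0.003267 mol.
n(KOH) = 0.003267 / 1 = 0.003267 mol.
mass of KOH = 0.003267 x 56.11 = 0.1833 g.
% purity = 0.1833 / 0.9478 x 100 = 19.3%.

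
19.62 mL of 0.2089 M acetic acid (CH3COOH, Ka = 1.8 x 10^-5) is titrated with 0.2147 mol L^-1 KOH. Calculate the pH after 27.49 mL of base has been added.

n(acid) = 0.2089 x 0.01962 = 0.004099 mol; n(KOH) added = 0.2147 x 0.02749 = 0.005902 mol.
Base is in excess by 0.005902 - 0.004099 = 0.001803 mol in a total volume of 0.04711 L.
[OH^-] = 0.001803/0.04711 = 0.03828 M, so pOH = 1.42 and pH = 14.00 - 1.42 = 12.58.

12.58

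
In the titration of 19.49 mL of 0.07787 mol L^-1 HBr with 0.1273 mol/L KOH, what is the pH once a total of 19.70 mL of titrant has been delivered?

n(acid) = 0.07787 x 0.01949 = 0.001518 mol; n(KOH) added = 0.1273 x 0.01970 = 0.002508 mol.
Base is in excess by 0.002508 - 0.001518 = 0.0009901 mol in a total volume of 0.03919 L.
[OH^-] = 0.0009901/0.03919 = 0.02526 M, so pOH = 1.60 and pH = 14.00 - 1.60 = 12.40.

12.40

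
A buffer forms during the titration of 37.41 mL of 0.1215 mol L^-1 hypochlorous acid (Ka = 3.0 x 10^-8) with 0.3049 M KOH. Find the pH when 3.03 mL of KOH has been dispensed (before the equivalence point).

6.93

Initial n(HClO) = 0.1215 x 0.03741 = 0.004545 mol.
n(KOH) added = 0.3049 x 0.003030 = 0.0009238 mol, converting that many moles of HClO to ClO-.
Remaining n(HClO) = 0.003621 mol; n(ClO-) = 0.0009238 mol.
By Henderson-Hasselbalch, pH = pKa + log([A^-]/[HA]) = 7.52 + log(0.0009238/0.003621) = 7.52 + (-0.59) = 6.93.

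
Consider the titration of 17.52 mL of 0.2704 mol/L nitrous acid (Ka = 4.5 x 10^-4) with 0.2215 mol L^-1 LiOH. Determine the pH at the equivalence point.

n(HNO2) = 0.2704 x 0.01752 = 0.004737 mol; V(LiOH) at equivalence = 0.004737/0.2215 = 0.02139 L.
At equivalence all the acid is converted to NO2-; total volume = 0.01752 + 0.02139 = 0.03891 L, so [NO2-] = 0.004737/0.03891 = 0.1218 M.
Kb = Kw/Ka = 1.0e-14 / 4.5 x 10^-4 = 2.22e-11.
[OH^-] = sqrt(Kb x [NO2-]) = sqrt(2.22e-11 x 0.1218) = 1.64e-6 M.
pOH = 5.78, so pH = 14.00 - 5.78 = 8.22.

8.22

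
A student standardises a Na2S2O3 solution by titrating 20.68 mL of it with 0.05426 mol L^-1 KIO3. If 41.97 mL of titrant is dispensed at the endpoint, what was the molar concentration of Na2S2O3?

0.661 M

n(KIO3) = 0.05426 x 0.04197 = 0.002277 mol.
From the balanced equation, 1 mol KIO3 reacts with 6 mol Na2S2O3, so n(Na2S2O3) = 0.002277 x 6/1 = 0.01366 mol.
[Na2S2O3] = 0.01366 / 0.02068 L = 0.661 M.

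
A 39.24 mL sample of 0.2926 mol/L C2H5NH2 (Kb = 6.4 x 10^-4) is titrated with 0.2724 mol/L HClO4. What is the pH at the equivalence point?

n(C2H5NH2) = 0.2926 x 0.03924 = 0.01148 mol; V(HClO4) at equivalence = 0.01148/0.2724 = 0.04215 L.
At equivalence the base is fully converted to C2H5NH3+; total volume = 0.08139 L, so [C2H5NH3+] = 0.01148/0.08139 = 0.1411 M.
Ka(C2H5NH3+) = Kw/Kb = 1.0e-14 / 6.4 x 10^-4 = 1.56e-11.
[H^+] = sqrt(Ka x [C2H5NH3+]) = sqrt(1.56e-11 x 0.1411) = 1.48e-6 M.
pH = -log(1.48e-6) = 5.83.

5.83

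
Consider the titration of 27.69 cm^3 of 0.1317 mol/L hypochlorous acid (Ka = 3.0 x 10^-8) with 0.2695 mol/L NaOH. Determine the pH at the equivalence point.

n(HClO) = 0.1317 x 0.02769 = 0.003647 mol; V(NaOH) at equivalence = 0.003647/0.2695 = 0.01353 L.
At equivalence all the acid is converted to ClO-; total volume = 0.02769 + 0.01353 = 0.04122 L, so [ClO-] = 0.003647/0.04122 = 0.08847 M.
Kb = Kw/Ka = 1.0e-14 / 3.0 x 10^-8 = 3.33e-7.
[OH^-] = sqrt(Kb x [ClO-]) = sqrt(3.33e-7 x 0.08847) = 0.000172 M.
pOH = 3.77, so pH = 14.00 - 3.77 = 10.23.

10.23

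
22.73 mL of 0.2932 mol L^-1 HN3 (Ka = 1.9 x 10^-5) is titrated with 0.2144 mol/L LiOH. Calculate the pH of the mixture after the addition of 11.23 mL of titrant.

Initial n(HN3) = 0.2932 x 0.02273 = 0.006664 mol.
n(LiOH) added = 0.2144 x 0.01123 = 0.002408 mol, converting that many moles of HN3 to N3-.
Remaining n(HN3) = 0.004257 mol; n(N3-) = 0.002408 mol.
By Henderson-Hasselbalch, pH = pKa + log([A^-]/[HA]) = 4.72 + log(0.002408/0.004257) = 4.72 + (-0.25) = 4.47.

4.47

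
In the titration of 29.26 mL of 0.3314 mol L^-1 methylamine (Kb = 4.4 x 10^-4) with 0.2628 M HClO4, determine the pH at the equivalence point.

n(CH3NH2) = 0.3314 x 0.02926 = 0.009697 mol; V(HClO4) at equivalence = 0.009697/0.2628 = 0.03690 L.
At equivalence the base is fully converted to CH3NH3+; total volume = 0.06616 L, so [CH3NH3+] = 0.009697/0.06616 = 0.1466 M.
Ka(CH3NH3+) = Kw/Kb = 1.0e-14 / 4.4 x 10^-4 = 2.27e-11.
[H^+] = sqrt(Ka x [CH3NH3+]) = sqrt(2.27e-11 x 0.1466) = 1.83e-6 M.
pH = -log(1.83e-6) = 5.74.

5.74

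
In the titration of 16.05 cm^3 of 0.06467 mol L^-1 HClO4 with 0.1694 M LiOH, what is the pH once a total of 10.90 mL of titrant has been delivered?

12.48

n(acid) = 0.06467 x 0.01605 = 0.001038 mol; n(LiOH) added = 0.1694 x 0.01090 = 0.001846 mol.
Base is in excess by 0.001846 - 0.001038 = 0.0008085 mol in a total volume of 0.02695 L.
[OH^-] = 0.0008085/0.02695 = 0.03000 M, so pOH = 1.52 and pH = 14.00 - 1.52 = 12.48.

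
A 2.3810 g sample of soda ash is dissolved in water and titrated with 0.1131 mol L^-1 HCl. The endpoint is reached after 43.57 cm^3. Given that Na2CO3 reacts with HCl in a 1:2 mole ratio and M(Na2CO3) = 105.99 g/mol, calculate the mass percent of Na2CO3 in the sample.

n(HCl) = 0.1131 x 0.04357 = 0.004928 mol.
n(Na2CO3) = 0.004928 / 2 = 0.002464 mol.
mass of Na2CO3 = 0.002464 x 105.99 = 0.2611 g.
% purity = 0.2611 / 2.3810 x 100 = 11.0%.

11.0%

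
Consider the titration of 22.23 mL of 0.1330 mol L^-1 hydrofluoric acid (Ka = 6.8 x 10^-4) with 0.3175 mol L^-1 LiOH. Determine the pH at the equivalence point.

8.07

n(HF) = 0.1330 x 0.02223 = 0.002957 mol; V(LiOH) at equivalence = 0.002957/0.3175 = 0.009312 L.
At equivalence all the acid is converted to F-; total volume = 0.02223 + 0.009312 = 0.03154 L, so [F-] = 0.002957/0.03154 = 0.09373 M.
Kb = Kw/Ka = 1.0e-14 / 6.8 x 10^-4 = 1.47e-11.
[OH^-] = sqrt(Kb x [F-]) = sqrt(1.47e-11 x 0.09373) = 1.17e-6 M.
pOH = 5.93, so pH = 14.00 - 5.93 = 8.07.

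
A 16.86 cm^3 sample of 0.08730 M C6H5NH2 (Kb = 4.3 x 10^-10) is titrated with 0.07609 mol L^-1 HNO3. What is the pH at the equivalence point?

3.01

n(C6H5NH2) = 0.08730 x 0.01686 = 0.001472 mol; V(HNO3) at equivalence = 0.001472/0.07609 = 0.01934 L.
At equivalence the base is fully converted to C6H5NH3+; total volume = 0.03620 L, so [C6H5NH3+] = 0.001472/0.03620 = 0.04066 M.
Ka(C6H5NH3+) = Kw/Kb = 1.0e-14 / 4.3 x 10^-10 = 2.33e-5.
[H^+] = sqrt(Ka x [C6H5NH3+]) = sqrt(2.33e-5 x 0.04066) = 0.000972 M.
pH = -log(0.000972) = 3.01.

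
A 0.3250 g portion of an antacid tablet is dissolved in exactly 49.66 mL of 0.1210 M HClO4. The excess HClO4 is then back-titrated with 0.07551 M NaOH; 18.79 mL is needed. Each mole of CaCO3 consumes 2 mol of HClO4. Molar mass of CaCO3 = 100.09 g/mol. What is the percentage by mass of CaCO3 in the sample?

70.7%

Total n(HClO4) added = 0.1210 x 0.04966 = 0.006009 mol.
n(NaOH) used = 0.07551 x 0.01879 = 0.001419 mol, which equals the excess n(HClO4).
So n(HClO4) consumed by the sample = 0.006009 - 0.001419 = 0.004590 mol.
n(CaCO3) = 0.004590 / 2 = 0.002295 mol.
mass CaCO3 = 0.002295 x 100.09 = 0.2297 g, so %CaCO3 = 0.2297/0.3250 x 100 = 70.7%.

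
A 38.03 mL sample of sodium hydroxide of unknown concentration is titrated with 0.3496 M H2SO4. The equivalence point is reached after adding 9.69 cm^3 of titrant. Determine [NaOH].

0.178 M

n(H2SO4) delivered = 0.3496 x 0.009690 = 0.003388 mol.
The reaction is 2 NaOH + 1 H2SO4, so n(NaOH) = 0.003388 x 2/1 = 0.006775 mol.
[NaOH] = 0.006775 mol / 0.03803 L = 0.178 M.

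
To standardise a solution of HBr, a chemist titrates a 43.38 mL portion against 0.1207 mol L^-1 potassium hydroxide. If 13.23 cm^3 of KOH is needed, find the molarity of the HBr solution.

n(KOH) delivered = 0.1207 x 0.01323 = 0.001597 mol.
For a 1:1 reaction, n(HBr) = 0.001597 mol.
[HBr] = 0.001597 mol / 0.04338 L = 0.0368 M.

0.0368 M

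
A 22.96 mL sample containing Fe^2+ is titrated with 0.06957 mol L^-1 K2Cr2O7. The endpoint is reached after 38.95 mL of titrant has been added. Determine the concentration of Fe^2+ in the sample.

0.708 M

n(K2Cr2O7) = 0.06957 x 0.03895 = 0.002710 mol.
From the balanced equation, 1 mol K2Cr2O7 reacts with 6 mol Fe^2+, so n(Fe^2+) = 0.002710 x 6/1 = 0.01626 mol.
[Fe^2+] = 0.01626 / 0.02296 L = 0.708 M.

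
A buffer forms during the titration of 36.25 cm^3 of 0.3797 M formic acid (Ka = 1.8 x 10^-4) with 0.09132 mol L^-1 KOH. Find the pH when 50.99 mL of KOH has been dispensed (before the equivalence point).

3.45

Initial n(HCOOH) = 0.3797 x 0.03625 = 0.01376 mol.
n(KOH) added = 0.09132 x 0.05099 = 0.004656 mol, converting that many moles of HCOOH to HCOO-.
Remaining n(HCOOH) = 0.009108 mol; n(HCOO-) = 0.004656 mol.
By Henderson-Hasselbalch, pH = pKa + log([A^-]/[HA]) = 3.74 + log(0.004656/0.009108) = 3.74 + (-0.29) = 3.45.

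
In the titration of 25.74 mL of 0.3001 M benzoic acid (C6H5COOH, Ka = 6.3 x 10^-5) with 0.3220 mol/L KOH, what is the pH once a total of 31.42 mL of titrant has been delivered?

12.62

n(acid) = 0.3001 x 0.02574 = 0.007725 mol; n(KOH) added = 0.3220 x 0.03142 = 0.01012 mol.
Base is in excess by 0.01012 - 0.007725 = 0.002393 mol in a total volume of 0.05716 L.
[OH^-] = 0.002393/0.05716 = 0.04186 M, so pOH = 1.38 and pH = 14.00 - 1.38 = 12.62.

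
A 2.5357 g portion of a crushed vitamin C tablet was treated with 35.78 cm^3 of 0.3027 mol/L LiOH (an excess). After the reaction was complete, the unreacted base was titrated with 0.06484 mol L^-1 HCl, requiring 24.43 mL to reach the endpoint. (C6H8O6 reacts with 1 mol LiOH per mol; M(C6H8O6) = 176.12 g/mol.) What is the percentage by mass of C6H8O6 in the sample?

Total n(LiOH) added = 0.3027 x 0.03578 = 0.01083 mol.
n(HCl) used = 0.06484 x 0.02443 = 0.001584 mol, which equals the excess n(LiOH).
So n(LiOH) consumed by the sample = 0.01083 - 0.001584 = 0.009247 mol.
n(C6H8O6) = 0.009247 / 1 = 0.009247 mol.
mass C6H8O6 = 0.009247 x 176.12 = 1.629 g, so %C6H8O6 = 1.629/2.5357 x 100 = 64.2%.

64.2%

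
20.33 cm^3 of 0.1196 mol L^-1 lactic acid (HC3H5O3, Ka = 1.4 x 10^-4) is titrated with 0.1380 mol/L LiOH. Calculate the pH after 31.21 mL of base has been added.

12.56

n(acid) = 0.1196 x 0.02033 = 0.002431 mol; n(LiOH) added = 0.1380 x 0.03121 = 0.004307 mol.
Base is in excess by 0.004307 - 0.002431 = 0.001876 mol in a total volume of 0.05154 L.
[OH^-] = 0.001876/0.05154 = 0.03639 M, so pOH = 1.44 and pH = 14.00 - 1.44 = 12.56.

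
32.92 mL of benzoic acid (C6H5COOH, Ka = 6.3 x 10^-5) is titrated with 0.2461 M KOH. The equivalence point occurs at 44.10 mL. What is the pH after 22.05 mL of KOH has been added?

4.20

22.05 mL is exactly half the equivalence volume (44.10/2), i.e. the half-equivalence point.
There, n(HA) = n(A^-), so pH = pKa = -log(6.3 x 10^-5) = 4.20.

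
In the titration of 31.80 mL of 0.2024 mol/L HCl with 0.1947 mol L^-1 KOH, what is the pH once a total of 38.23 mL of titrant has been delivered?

n(acid) = 0.2024 x 0.03180 = 0.006436 mol; n(KOH) added = 0.1947 x 0.03823 = 0.007443 mol.
Base is in excess by 0.007443 - 0.006436 = 0.001007 mol in a total volume of 0.07003 L.
[OH^-] = 0.001007/0.07003 = 0.01438 M, so pOH = 1.84 and pH = 14.00 - 1.84 = 12.16.

12.16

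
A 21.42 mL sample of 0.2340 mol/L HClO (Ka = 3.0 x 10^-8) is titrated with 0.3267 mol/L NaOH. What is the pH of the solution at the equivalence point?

10.33

n(HClO) = 0.2340 x 0.02142 = 0.005012 mol; V(NaOH) at equivalence = 0.005012/0.3267 = 0.01534 L.
At equivalence all the acid is converted to ClO-; total volume = 0.02142 + 0.01534 = 0.03676 L, so [ClO-] = 0.005012/0.03676 = 0.1363 M.
Kb = Kw/Ka = 1.0e-14 / 3.0 x 10^-8 = 3.33e-7.
[OH^-] = sqrt(Kb x [ClO-]) = sqrt(3.33e-7 x 0.1363) = 0.000213 M.
pOH = 3.67, so pH = 14.00 - 3.67 = 10.33.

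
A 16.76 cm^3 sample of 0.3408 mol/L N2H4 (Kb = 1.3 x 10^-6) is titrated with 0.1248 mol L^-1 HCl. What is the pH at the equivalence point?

4.58

n(N2H4) = 0.3408 x 0.01676 = 0.005712 mol; V(HCl) at equivalence = 0.005712/0.1248 = 0.04577 L.
At equivalence the base is fully converted to N2H5+; total volume = 0.06253 L, so [N2H5+] = 0.005712/0.06253 = 0.09135 M.
Ka(N2H5+) = Kw/Kb = 1.0e-14 / 1.3 x 10^-6 = 7.69e-9.
[H^+] = sqrt(Ka x [N2H5+]) = sqrt(7.69e-9 x 0.09135) = 2.65e-5 M.
pH = -log(2.65e-5) = 4.58.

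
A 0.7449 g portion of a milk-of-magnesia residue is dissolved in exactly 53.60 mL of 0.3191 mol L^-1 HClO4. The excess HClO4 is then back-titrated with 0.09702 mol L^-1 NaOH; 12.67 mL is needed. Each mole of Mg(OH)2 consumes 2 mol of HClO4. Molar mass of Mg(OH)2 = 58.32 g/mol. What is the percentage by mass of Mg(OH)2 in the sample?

Total n(HClO4) added = 0.3191 x 0.05360 = 0.01710 mol.
n(NaOH) used = 0.09702 x 0.01267 = 0.001229 mol, which equals the excess n(HClO4).
So n(HClO4) consumed by the sample = 0.01710 - 0.001229 = 0.01587 mol.
n(Mg(OH)2) = 0.01587 / 2 = 0.007937 mol.
mass Mg(OH)2 = 0.007937 x 58.32 = 0.4629 g, so %Mg(OH)2 = 0.4629/0.7449 x 100 = 62.1%.

62.1%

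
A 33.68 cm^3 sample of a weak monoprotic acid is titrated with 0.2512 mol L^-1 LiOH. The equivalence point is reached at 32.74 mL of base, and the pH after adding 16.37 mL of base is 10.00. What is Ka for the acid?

1.0 x 10^-10

16.37 mL is half of the equivalence volume, so this is the half-equivalence point where [HA] = [A^-].
At half-equivalence pH = pKa, so pKa = 10.00.
Ka = 10^(-10.00) = 1.0 x 10^-10.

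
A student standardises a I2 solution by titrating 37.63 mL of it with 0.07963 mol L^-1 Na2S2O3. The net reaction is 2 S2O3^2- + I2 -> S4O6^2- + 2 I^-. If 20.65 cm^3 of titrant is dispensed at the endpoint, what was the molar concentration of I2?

0.0218 M

n(Na2S2O3) = 0.07963 x 0.02065 = 0.001644 mol.
From the balanced equation, 2 mol Na2S2O3 reacts with 1 mol I2, so n(I2) = 0.001644 x 1/2 = 0.0008222 mol.
[I2] = 0.0008222 / 0.03763 L = 0.0218 M.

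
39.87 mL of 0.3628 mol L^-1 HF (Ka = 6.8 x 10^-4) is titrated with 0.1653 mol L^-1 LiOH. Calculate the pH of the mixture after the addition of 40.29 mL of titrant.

3.10

Initial n(HF) = 0.3628 x 0.03987 = 0.01446 mol.
n(LiOH) added = 0.1653 x 0.04029 = 0.006660 mol, converting that many moles of HF to F-.
Remaining n(HF) = 0.007805 mol; n(F-) = 0.006660 mol.
By Henderson-Hasselbalch, pH = pKa + log([A^-]/[HA]) = 3.17 + log(0.006660/0.007805) = 3.17 + (-0.07) = 3.10.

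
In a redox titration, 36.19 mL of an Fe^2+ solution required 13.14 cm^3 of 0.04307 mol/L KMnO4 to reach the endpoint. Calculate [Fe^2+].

0.0782 M

n(KMnO4) = 0.04307 x 0.01314 = 0.0005659 mol.
From the balanced equation, 1 mol KMnO4 reacts with 5 mol Fe^2+, so n(Fe^2+) = 0.0005659 x 5/1 = 0.002830 mol.
[Fe^2+] = 0.002830 / 0.03619 L = 0.0782 M.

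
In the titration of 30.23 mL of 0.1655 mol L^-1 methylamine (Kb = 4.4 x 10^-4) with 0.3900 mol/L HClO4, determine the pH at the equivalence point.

5.79

n(CH3NH2) = 0.1655 x 0.03023 = 0.005003 mol; V(HClO4) at equivalence = 0.005003/0.3900 = 0.01283 L.
At equivalence the base is fully converted to CH3NH3+; total volume = 0.04306 L, so [CH3NH3+] = 0.005003/0.04306 = 0.1162 M.
Ka(CH3NH3+) = Kw/Kb = 1.0e-14 / 4.4 x 10^-4 = 2.27e-11.
[H^+] = sqrt(Ka x [CH3NH3+]) = sqrt(2.27e-11 x 0.1162) = 1.63e-6 M.
pH = -log(1.63e-6) = 5.79.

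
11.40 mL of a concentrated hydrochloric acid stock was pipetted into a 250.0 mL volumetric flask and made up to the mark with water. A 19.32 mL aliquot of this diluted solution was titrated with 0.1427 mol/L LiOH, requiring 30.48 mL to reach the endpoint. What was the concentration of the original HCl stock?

4.94 M

n(LiOH) = 0.1427 x 0.03048 = 0.004349 mol.
n(HCl) in the aliquot = 0.004349 mol.
[diluted HCl] = 0.004349 / 0.01932 = 0.2251 M.
Dilution factor = 250.0/11.40 = 21.93, so [stock] = 0.2251 x 21.93 = 4.94 M.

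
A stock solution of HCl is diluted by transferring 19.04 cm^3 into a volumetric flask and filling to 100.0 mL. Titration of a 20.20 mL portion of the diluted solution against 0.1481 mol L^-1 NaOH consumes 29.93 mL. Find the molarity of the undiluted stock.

1.15 M

n(NaOH) = 0.1481 x 0.02993 = 0.004433 mol.
n(HCl) in the aliquot = 0.004433 mol.
[diluted HCl] = 0.004433 / 0.02020 = 0.2194 M.
Dilution factor = 100.0/19.04 = 5.252, so [stock] = 0.2194 x 5.252 = 1.15 M.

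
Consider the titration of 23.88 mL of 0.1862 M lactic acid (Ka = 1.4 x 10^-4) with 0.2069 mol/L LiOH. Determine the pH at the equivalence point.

8.42

n(HC3H5O3) = 0.1862 x 0.02388 = 0.004446 mol; V(LiOH) at equivalence = 0.004446/0.2069 = 0.02149 L.
At equivalence all the acid is converted to C3H5O3-; total volume = 0.02388 + 0.02149 = 0.04537 L, so [C3H5O3-] = 0.004446/0.04537 = 0.09800 M.
Kb = Kw/Ka = 1.0e-14 / 1.4 x 10^-4 = 7.14e-11.
[OH^-] = sqrt(Kb x [C3H5O3-]) = sqrt(7.14e-11 x 0.09800) = 2.65e-6 M.
pOH = 5.58, so pH = 14.00 - 5.58 = 8.42.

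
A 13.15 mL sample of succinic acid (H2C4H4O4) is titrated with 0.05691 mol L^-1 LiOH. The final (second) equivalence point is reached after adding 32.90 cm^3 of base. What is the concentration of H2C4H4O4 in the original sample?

0.0712 M

n(LiOH) = 0.05691 x 0.03290 = 0.001872 mol.
At the final (second) equivalence point, 2 mol OH^- react per mol H2C4H4O4, so n(H2C4H4O4) = 0.001872 / 2 = 0.0009362 mol.
[H2C4H4O4] = 0.0009362 / 0.01315 L = 0.0712 M.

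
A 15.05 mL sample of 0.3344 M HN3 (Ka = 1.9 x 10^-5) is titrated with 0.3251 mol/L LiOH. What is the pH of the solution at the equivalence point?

n(HN3) = 0.3344 x 0.01505 = 0.005033 mol; V(LiOH) at equivalence = 0.005033/0.3251 = 0.01548 L.
At equivalence all the acid is converted to N3-; total volume = 0.01505 + 0.01548 = 0.03053 L, so [N3-] = 0.005033/0.03053 = 0.1648 M.
Kb = Kw/Ka = 1.0e-14 / 1.9 x 10^-5 = 5.26e-10.
[OH^-] = sqrt(Kb x [N3-]) = sqrt(5.26e-10 x 0.1648) = 9.31e-6 M.
pOH = 5.03, so pH = 14.00 - 5.03 = 8.97.

8.97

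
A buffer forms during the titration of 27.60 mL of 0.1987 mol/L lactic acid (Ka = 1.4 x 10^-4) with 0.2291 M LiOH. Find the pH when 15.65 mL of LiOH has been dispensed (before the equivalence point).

Initial n(HC3H5O3) = 0.1987 x 0.02760 = 0.005484 mol.
n(LiOH) added = 0.2291 x 0.01565 = 0.003585 mol, converting that many moles of HC3H5O3 to C3H5O3-.
Remaining n(HC3H5O3) = 0.001899 mol; n(C3H5O3-) = 0.003585 mol.
By Henderson-Hasselbalch, pH = pKa + log([A^-]/[HA]) = 3.85 + log(0.003585/0.001899) = 3.85 + (+0.28) = 4.13.

4.13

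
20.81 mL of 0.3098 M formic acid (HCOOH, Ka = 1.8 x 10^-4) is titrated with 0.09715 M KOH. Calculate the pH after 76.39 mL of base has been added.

12.00

n(acid) = 0.3098 x 0.02081 = 0.006447 mol; n(KOH) added = 0.09715 x 0.07639 = 0.007421 mol.
Base is in excess by 0.007421 - 0.006447 = 0.0009744 mol in a total volume of 0.09720 L.
[OH^-] = 0.0009744/0.09720 = 0.01002 M, so pOH = 2.00 and pH = 14.00 - 2.00 = 12.00.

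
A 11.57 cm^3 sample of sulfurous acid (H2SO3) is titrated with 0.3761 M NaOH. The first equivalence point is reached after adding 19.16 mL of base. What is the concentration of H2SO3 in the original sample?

0.623 M

n(NaOH) = 0.3761 x 0.01916 = 0.007206 mol.
At the first equivalence point, 1 mol OH^- react per mol H2SO3, so n(H2SO3) = 0.007206 / 1 = 0.007206 mol.
[H2SO3] = 0.007206 / 0.01157 L = 0.623 M.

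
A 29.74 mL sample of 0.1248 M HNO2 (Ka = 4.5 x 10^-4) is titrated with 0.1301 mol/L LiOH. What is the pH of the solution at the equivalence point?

8.08

n(HNO2) = 0.1248 x 0.02974 = 0.003712 mol; V(LiOH) at equivalence = 0.003712/0.1301 = 0.02853 L.
At equivalence all the acid is converted to NO2-; total volume = 0.02974 + 0.02853 = 0.05827 L, so [NO2-] = 0.003712/0.05827 = 0.06370 M.
Kb = Kw/Ka = 1.0e-14 / 4.5 x 10^-4 = 2.22e-11.
[OH^-] = sqrt(Kb x [NO2-]) = sqrt(2.22e-11 x 0.06370) = 1.19e-6 M.
pOH = 5.92, so pH = 14.00 - 5.92 = 8.08.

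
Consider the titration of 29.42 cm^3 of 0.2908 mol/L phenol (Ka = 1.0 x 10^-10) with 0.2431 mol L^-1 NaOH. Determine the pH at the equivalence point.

n(C6H5OH) = 0.2908 x 0.02942 = 0.008555 mol; V(NaOH) at equivalence = 0.008555/0.2431 = 0.03519 L.
At equivalence all the acid is converted to C6H5O-; total volume = 0.02942 + 0.03519 = 0.06461 L, so [C6H5O-] = 0.008555/0.06461 = 0.1324 M.
Kb = Kw/Ka = 1.0e-14 / 1.0 x 10^-10 = 0.000100.
[OH^-] = sqrt(Kb x [C6H5O-]) = sqrt(0.000100 x 0.1324) = 0.00364 M.
pOH = 2.44, so pH = 14.00 - 2.44 = 11.56.

11.56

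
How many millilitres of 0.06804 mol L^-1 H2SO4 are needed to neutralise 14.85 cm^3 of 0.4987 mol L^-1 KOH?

n(KOH) = 0.4987 mol/L x 0.01485 L = 0.007406 mol.
The neutralisation is 2 KOH : 1 H2SO4, so n(H2SO4) = 0.007406 x 1/2 = 0.003703 mol.
V(H2SO4) = 0.003703 / 0.06804 = 0.05442 L = 54.4 mL.

54.4 mL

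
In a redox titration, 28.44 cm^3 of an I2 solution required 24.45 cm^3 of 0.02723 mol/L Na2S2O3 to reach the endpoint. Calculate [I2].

n(Na2S2O3) = 0.02723 x 0.02445 = 0.0006658 mol.
From the balanced equation, 2 mol Na2S2O3 reacts with 1 mol I2, so n(I2) = 0.0006658 x 1/2 = 0.0003329 mol.
[I2] = 0.0003329 / 0.02844 L = 0.0117 M.

0.0117 M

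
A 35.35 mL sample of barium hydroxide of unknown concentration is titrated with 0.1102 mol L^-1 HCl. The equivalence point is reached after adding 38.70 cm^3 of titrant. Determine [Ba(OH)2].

0.0603 M

n(HCl) delivered = 0.1102 x 0.03870 = 0.004265 mol.
The reaction is 1 Ba(OH)2 + 2 HCl, so n(Ba(OH)2) = 0.004265 x 1/2 = 0.002132 mol.
[Ba(OH)2] = 0.002132 mol / 0.03535 L = 0.0603 M.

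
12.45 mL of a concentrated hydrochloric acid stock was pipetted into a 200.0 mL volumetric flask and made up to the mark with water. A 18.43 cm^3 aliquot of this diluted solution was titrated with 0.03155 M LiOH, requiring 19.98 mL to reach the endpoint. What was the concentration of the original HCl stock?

n(LiOH) = 0.03155 x 0.01998 = 0.0006304 mol.
n(HCl) in the aliquot = 0.0006304 mol.
[diluted HCl] = 0.0006304 / 0.01843 = 0.03420 M.
Dilution factor = 200.0/12.45 = 16.06, so [stock] = 0.03420 x 16.06 = 0.549 M.

0.549 M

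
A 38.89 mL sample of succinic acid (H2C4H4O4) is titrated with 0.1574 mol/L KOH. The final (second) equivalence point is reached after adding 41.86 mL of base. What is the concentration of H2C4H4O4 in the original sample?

n(KOH) = 0.1574 x 0.04186 = 0.006589 mol.
At the final (second) equivalence point, 2 mol OH^- react per mol H2C4H4O4, so n(H2C4H4O4) = 0.006589 / 2 = 0.003294 mol.
[H2C4H4O4] = 0.003294 / 0.03889 L = 0.0847 M.

0.0847 M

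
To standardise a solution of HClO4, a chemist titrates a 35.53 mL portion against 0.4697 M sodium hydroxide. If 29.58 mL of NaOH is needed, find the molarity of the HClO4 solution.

n(NaOH) delivered = 0.4697 x 0.02958 = 0.01389 mol.
For a 1:1 reaction, n(HClO4) = 0.01389 mol.
[HClO4] = 0.01389 mol / 0.03553 L = 0.391 M.

0.391 M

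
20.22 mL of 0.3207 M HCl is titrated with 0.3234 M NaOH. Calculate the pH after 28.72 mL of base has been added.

n(acid) = 0.3207 x 0.02022 = 0.006485 mol; n(NaOH) added = 0.3234 x 0.02872 = 0.009288 mol.
Base is in excess by 0.009288 - 0.006485 = 0.002803 mol in a total volume of 0.04894 L.
[OH^-] = 0.002803/0.04894 = 0.05728 M, so pOH = 1.24 and pH = 14.00 - 1.24 = 12.76.

12.76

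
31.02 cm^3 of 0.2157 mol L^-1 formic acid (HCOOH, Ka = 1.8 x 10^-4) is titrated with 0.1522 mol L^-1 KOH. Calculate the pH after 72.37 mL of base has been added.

12.62

n(acid) = 0.2157 x 0.03102 = 0.006691 mol; n(KOH) added = 0.1522 x 0.07237 = 0.01101 mol.
Base is in excess by 0.01101 - 0.006691 = 0.004324 mol in a total volume of 0.1034 L.
[OH^-] = 0.004324/0.1034 = 0.04182 M, so pOH = 1.38 and pH = 14.00 - 1.38 = 12.62.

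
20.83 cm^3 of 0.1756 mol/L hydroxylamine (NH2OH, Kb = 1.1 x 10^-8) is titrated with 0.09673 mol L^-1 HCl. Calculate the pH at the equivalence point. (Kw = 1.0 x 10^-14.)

3.62

n(NH2OH) = 0.1756 x 0.02083 = 0.003658 mol; V(HCl) at equivalence = 0.003658/0.09673 = 0.03781 L.
At equivalence the base is fully converted to NH3OH+; total volume = 0.05864 L, so [NH3OH+] = 0.003658/0.05864 = 0.06237 M.
Ka(NH3OH+) = Kw/Kb = 1.0e-14 / 1.1 x 10^-8 = 9.09e-7.
[H^+] = sqrt(Ka x [NH3OH+]) = sqrt(9.09e-7 x 0.06237) = 0.000238 M.
pH = -log(0.000238) = 3.62.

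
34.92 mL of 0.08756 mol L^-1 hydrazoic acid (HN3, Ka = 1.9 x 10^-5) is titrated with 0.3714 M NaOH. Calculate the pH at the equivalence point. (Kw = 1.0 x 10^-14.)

n(HN3) = 0.08756 x 0.03492 = 0.003058 mol; V(NaOH) at equivalence = 0.003058/0.3714 = 0.008233 L.
At equivalence all the acid is converted to N3-; total volume = 0.03492 + 0.008233 = 0.04315 L, so [N3-] = 0.003058/0.04315 = 0.07086 M.
Kb = Kw/Ka = 1.0e-14 / 1.9 x 10^-5 = 5.26e-10.
[OH^-] = sqrt(Kb x [N3-]) = sqrt(5.26e-10 x 0.07086) = 6.11e-6 M.
pOH = 5.21, so pH = 14.00 - 5.21 = 8.79.

8.79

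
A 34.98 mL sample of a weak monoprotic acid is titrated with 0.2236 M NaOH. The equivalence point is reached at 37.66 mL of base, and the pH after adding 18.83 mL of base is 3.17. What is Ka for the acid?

6.8 x 10^-4

18.83 mL is half of the equivalence volume, so this is the half-equivalence point where [HA] = [A^-].
At half-equivalence pH = pKa, so pKa = 3.17.
Ka = 10^(-3.17) = 6.8 x 10^-4.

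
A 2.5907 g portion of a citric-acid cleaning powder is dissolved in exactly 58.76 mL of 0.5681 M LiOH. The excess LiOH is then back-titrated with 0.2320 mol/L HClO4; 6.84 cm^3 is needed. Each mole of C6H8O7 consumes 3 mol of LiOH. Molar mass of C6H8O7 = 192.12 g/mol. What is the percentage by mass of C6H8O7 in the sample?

78.6%

Total n(LiOH) added = 0.5681 x 0.05876 = 0.03338 mol.
n(HClO4) used = 0.2320 x 0.006840 = 0.001587 mol, which equals the excess n(LiOH).
So n(LiOH) consumed by the sample = 0.03338 - 0.001587 = 0.03179 mol.
n(C6H8O7) = 0.03179 / 3 = 0.01060 mol.
mass C6H8O7 = 0.01060 x 192.12 = 2.036 g, so %C6H8O7 = 2.036/2.5907 x 100 = 78.6%.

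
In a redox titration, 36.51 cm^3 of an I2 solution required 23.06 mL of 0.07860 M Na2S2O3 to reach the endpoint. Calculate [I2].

0.0248 M

n(Na2S2O3) = 0.07860 x 0.02306 = 0.001813 mol.
From the balanced equation, 2 mol Na2S2O3 reacts with 1 mol I2, so n(I2) = 0.001813 x 1/2 = 0.0009063 mol.
[I2] = 0.0009063 / 0.03651 L = 0.0248 M.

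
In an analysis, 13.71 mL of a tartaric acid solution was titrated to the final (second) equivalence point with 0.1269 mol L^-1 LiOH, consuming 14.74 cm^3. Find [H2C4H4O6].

0.0682 M

n(LiOH) = 0.1269 x 0.01474 = 0.001871 mol.
At the final (second) equivalence point, 2 mol OH^- react per mol H2C4H4O6, so n(H2C4H4O6) = 0.001871 / 2 = 0.0009353 mol.
[H2C4H4O6] = 0.0009353 / 0.01371 L = 0.0682 M.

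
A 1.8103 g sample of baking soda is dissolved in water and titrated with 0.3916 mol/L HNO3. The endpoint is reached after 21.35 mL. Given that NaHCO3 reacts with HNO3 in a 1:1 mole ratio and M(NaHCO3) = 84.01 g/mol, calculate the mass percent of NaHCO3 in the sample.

38.8%

n(HNO3) = 0.3916 x 0.02135 = 0.008361 mol.
n(NaHCO3) = 0.008361 / 1 = 0.008361 mol.
mass of NaHCO3 = 0.008361 x 84.01 = 0.7024 g.
% purity = 0.7024 / 1.8103 x 100 = 38.8%.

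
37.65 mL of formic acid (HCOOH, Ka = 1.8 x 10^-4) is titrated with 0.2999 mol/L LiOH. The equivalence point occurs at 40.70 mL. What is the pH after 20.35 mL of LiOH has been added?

3.74

20.35 mL is exactly half the equivalence volume (40.70/2), i.e. the half-equivalence point.
There, n(HA) = n(A^-), so pH = pKa = -log(1.8 x 10^-4) = 3.74.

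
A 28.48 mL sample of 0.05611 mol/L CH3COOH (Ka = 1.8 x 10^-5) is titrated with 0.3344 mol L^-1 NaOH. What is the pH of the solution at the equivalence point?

8.71

n(CH3COOH) = 0.05611 x 0.02848 = 0.001598 mol; V(NaOH) at equivalence = 0.001598/0.3344 = 0.004779 L.
At equivalence all the acid is converted to CH3COO-; total volume = 0.02848 + 0.004779 = 0.03326 L, so [CH3COO-] = 0.001598/0.03326 = 0.04805 M.
Kb = Kw/Ka = 1.0e-14 / 1.8 x 10^-5 = 5.56e-10.
[OH^-] = sqrt(Kb x [CH3COO-]) = sqrt(5.56e-10 x 0.04805) = 5.17e-6 M.
pOH = 5.29, so pH = 14.00 - 5.29 = 8.71.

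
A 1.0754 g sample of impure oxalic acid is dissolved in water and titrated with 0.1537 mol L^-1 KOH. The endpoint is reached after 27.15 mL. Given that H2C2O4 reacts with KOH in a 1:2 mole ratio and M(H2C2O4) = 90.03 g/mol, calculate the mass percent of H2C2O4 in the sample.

17.5%

n(KOH) = 0.1537 x 0.02715 = 0.004173 mol.
n(H2C2O4) = 0.004173 / 2 = 0.002086 mol.
mass of H2C2O4 = 0.002086 x 90.03 = 0.1878 g.
% purity = 0.1878 / 1.0754 x 100 = 17.5%.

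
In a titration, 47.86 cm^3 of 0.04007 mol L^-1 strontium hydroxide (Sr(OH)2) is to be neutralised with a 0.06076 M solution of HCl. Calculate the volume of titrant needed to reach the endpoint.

n(Sr(OH)2) = 0.04007 mol/L x 0.04786 L = 0.001918 mol.
The neutralisation is 1 Sr(OH)2 : 2 HCl, so n(HCl) = 0.001918 x 2/1 = 0.003836 mol.
V(HCl) = 0.003836 / 0.06076 = 0.06313 L = 63.1 mL.

63.1 mL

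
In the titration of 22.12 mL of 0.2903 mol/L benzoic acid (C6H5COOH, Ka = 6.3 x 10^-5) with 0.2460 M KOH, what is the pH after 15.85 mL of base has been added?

Initial n(C6H5COOH) = 0.2903 x 0.02212 = 0.006421 mol.
n(KOH) added = 0.2460 x 0.01585 = 0.003899 mol, converting that many moles of C6H5COOH to C6H5COO-.
Remaining n(C6H5COOH) = 0.002522 mol; n(C6H5COO-) = 0.003899 mol.
By Henderson-Hasselbalch, pH = pKa + log([A^-]/[HA]) = 4.20 + log(0.003899/0.002522) = 4.20 + (+0.19) = 4.39.

4.39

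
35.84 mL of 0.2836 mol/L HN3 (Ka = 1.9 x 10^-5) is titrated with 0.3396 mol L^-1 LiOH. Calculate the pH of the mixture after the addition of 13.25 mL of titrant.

Initial n(HN3) = 0.2836 x 0.03584 = 0.01016 mol.
n(LiOH) added = 0.3396 x 0.01325 = 0.004500 mol, converting that many moles of HN3 to N3-.
Remaining n(HN3) = 0.005665 mol; n(N3-) = 0.004500 mol.
By Henderson-Hasselbalch, pH = pKa + log([A^-]/[HA]) = 4.72 + log(0.004500/0.005665) = 4.72 + (-0.10) = 4.62.

4.62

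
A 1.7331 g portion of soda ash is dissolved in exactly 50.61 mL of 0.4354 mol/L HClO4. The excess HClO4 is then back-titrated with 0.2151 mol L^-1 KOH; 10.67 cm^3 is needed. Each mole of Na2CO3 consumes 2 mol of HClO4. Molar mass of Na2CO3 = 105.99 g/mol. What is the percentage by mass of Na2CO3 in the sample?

60.4%

Total n(HClO4) added = 0.4354 x 0.05061 = 0.02204 mol.
n(KOH) used = 0.2151 x 0.01067 = 0.002295 mol, which equals the excess n(HClO4).
So n(HClO4) consumed by the sample = 0.02204 - 0.002295 = 0.01974 mol.
n(Na2CO3) = 0.01974 / 2 = 0.009870 mol.
mass Na2CO3 = 0.009870 x 105.99 = 1.046 g, so %Na2CO3 = 1.046/1.7331 x 100 = 60.4%.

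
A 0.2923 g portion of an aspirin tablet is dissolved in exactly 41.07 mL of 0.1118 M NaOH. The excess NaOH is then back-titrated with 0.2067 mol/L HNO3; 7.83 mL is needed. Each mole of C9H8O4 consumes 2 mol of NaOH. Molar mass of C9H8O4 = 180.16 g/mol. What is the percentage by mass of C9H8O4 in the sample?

91.6%

Total n(NaOH) added = 0.1118 x 0.04107 = 0.004592 mol.
n(HNO3) used = 0.2067 x 0.007830 = 0.001618 mol, which equals the excess n(NaOH).
So n(NaOH) consumed by the sample = 0.004592 - 0.001618 = 0.002973 mol.
n(C9H8O4) = 0.002973 / 2 = 0.001487 mol.
mass C9H8O4 = 0.001487 x 180.16 = 0.2678 g, so %C9H8O4 = 0.2678/0.2923 x 100 = 91.6%.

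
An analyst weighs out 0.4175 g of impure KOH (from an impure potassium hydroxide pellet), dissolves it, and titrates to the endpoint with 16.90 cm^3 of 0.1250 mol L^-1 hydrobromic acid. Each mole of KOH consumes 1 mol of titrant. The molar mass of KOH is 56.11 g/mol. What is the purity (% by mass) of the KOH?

n(HBr) = 0.1250 x 0.01690 = 0.002112 mol.
n(KOH) = 0.002112 / 1 = 0.002112 mol.
mass of KOH = 0.002112 x 56.11 = 0.1185 g.
% purity = 0.1185 / 0.4175 x 100 = 28.4%.

28.4%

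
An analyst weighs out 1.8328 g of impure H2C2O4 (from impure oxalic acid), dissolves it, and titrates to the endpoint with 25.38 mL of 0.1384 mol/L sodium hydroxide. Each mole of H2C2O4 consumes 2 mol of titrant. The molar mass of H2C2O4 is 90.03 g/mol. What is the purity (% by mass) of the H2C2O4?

n(NaOH) = 0.1384 x 0.02538 = 0.003513 mol.
n(H2C2O4) = 0.003513 / 2 = 0.001756 mol.
mass of H2C2O4 = 0.001756 x 90.03 = 0.1581 g.
% purity = 0.1581 / 1.8328 x 100 = 8.63%.

8.63%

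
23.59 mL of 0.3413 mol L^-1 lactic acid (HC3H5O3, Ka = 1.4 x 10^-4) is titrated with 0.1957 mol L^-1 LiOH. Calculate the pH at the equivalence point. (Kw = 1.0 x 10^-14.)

8.47

n(HC3H5O3) = 0.3413 x 0.02359 = 0.008051 mol; V(LiOH) at equivalence = 0.008051/0.1957 = 0.04114 L.
At equivalence all the acid is converted to C3H5O3-; total volume = 0.02359 + 0.04114 = 0.06473 L, so [C3H5O3-] = 0.008051/0.06473 = 0.1244 M.
Kb = Kw/Ka = 1.0e-14 / 1.4 x 10^-4 = 7.14e-11.
[OH^-] = sqrt(Kb x [C3H5O3-]) = sqrt(7.14e-11 x 0.1244) = 2.98e-6 M.
pOH = 5.53, so pH = 14.00 - 5.53 = 8.47.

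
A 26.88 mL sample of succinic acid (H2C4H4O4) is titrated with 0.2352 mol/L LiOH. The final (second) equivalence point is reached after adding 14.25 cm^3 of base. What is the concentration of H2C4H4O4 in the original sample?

0.0623 M

n(LiOH) = 0.2352 x 0.01425 = 0.003352 mol.
At the final (second) equivalence point, 2 mol OH^- react per mol H2C4H4O4, so n(H2C4H4O4) = 0.003352 / 2 = 0.001676 mol.
[H2C4H4O4] = 0.001676 / 0.02688 L = 0.0623 M.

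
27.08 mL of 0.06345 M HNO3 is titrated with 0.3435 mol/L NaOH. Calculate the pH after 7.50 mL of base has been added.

n(acid) = 0.06345 x 0.02708 = 0.001718 mol; n(NaOH) added = 0.3435 x 0.007500 = 0.002576 mol.
Base is in excess by 0.002576 - 0.001718 = 0.0008580 mol in a total volume of 0.03458 L.
[OH^-] = 0.0008580/0.03458 = 0.02481 M, so pOH = 1.61 and pH = 14.00 - 1.61 = 12.39.

12.39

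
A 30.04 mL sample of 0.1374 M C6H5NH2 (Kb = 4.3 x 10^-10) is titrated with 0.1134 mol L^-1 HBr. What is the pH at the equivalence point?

n(C6H5NH2) = 0.1374 x 0.03004 = 0.004127 mol; V(HBr) at equivalence = 0.004127/0.1134 = 0.03640 L.
At equivalence the base is fully converted to C6H5NH3+; total volume = 0.06644 L, so [C6H5NH3+] = 0.004127/0.06644 = 0.06213 M.
Ka(C6H5NH3+) = Kw/Kb = 1.0e-14 / 4.3 x 10^-10 = 2.33e-5.
[H^+] = sqrt(Ka x [C6H5NH3+]) = sqrt(2.33e-5 x 0.06213) = 0.00120 M.
pH = -log(0.00120) = 2.92.

2.92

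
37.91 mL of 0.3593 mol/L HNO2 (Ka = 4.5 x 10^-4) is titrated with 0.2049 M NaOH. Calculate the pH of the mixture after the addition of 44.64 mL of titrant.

Initial n(HNO2) = 0.3593 x 0.03791 = 0.01362 mol.
n(NaOH) added = 0.2049 x 0.04464 = 0.009147 mol, converting that many moles of HNO2 to NO2-.
Remaining n(HNO2) = 0.004474 mol; n(NO2-) = 0.009147 mol.
By Henderson-Hasselbalch, pH = pKa + log([A^-]/[HA]) = 3.35 + log(0.009147/0.004474) = 3.35 + (+0.31) = 3.66.

3.66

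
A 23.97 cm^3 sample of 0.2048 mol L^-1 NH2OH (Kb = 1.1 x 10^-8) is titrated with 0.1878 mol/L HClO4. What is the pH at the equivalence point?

n(NH2OH) = 0.2048 x 0.02397 = 0.004909 mol; V(HClO4) at equivalence = 0.004909/0.1878 = 0.02614 L.
At equivalence the base is fully converted to NH3OH+; total volume = 0.05011 L, so [NH3OH+] = 0.004909/0.05011 = 0.09797 M.
Ka(NH3OH+) = Kw/Kb = 1.0e-14 / 1.1 x 10^-8 = 9.09e-7.
[H^+] = sqrt(Ka x [NH3OH+]) = sqrt(9.09e-7 x 0.09797) = 0.000298 M.
pH = -log(0.000298) = 3.53.

3.53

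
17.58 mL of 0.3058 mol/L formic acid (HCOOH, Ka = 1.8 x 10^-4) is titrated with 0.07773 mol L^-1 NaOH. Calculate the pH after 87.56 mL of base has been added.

n(acid) = 0.3058 x 0.01758 = 0.005376 mol; n(NaOH) added = 0.07773 x 0.08756 = 0.006806 mol.
Base is in excess by 0.006806 - 0.005376 = 0.001430 mol in a total volume of 0.1051 L.
[OH^-] = 0.001430/0.1051 = 0.01360 M, so pOH = 1.87 and pH = 14.00 - 1.87 = 12.13.

12.13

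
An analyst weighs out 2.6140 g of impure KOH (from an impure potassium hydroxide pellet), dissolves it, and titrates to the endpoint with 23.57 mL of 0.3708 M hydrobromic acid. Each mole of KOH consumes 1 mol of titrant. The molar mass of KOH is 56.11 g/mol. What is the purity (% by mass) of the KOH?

18.8%

n(HBr) = 0.3708 x 0.02357 = 0.008740 mol.
n(KOH) = 0.008740 / 1 = 0.008740 mol.
mass of KOH = 0.008740 x 56.11 = 0.4904 g.
% purity = 0.4904 / 2.6140 x 100 = 18.8%.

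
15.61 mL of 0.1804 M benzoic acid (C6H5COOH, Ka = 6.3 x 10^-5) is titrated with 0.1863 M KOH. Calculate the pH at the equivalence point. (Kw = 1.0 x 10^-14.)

8.58

n(C6H5COOH) = 0.1804 x 0.01561 = 0.002816 mol; V(KOH) at equivalence = 0.002816/0.1863 = 0.01512 L.
At equivalence all the acid is converted to C6H5COO-; total volume = 0.01561 + 0.01512 = 0.03073 L, so [C6H5COO-] = 0.002816/0.03073 = 0.09165 M.
Kb = Kw/Ka = 1.0e-14 / 6.3 x 10^-5 = 1.59e-10.
[OH^-] = sqrt(Kb x [C6H5COO-]) = sqrt(1.59e-10 x 0.09165) = 3.81e-6 M.
pOH = 5.42, so pH = 14.00 - 5.42 = 8.58.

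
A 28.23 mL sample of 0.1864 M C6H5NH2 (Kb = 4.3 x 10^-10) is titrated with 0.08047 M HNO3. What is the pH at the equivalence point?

2.94

n(C6H5NH2) = 0.1864 x 0.02823 = 0.005262 mol; V(HNO3) at equivalence = 0.005262/0.08047 = 0.06539 L.
At equivalence the base is fully converted to C6H5NH3+; total volume = 0.09362 L, so [C6H5NH3+] = 0.005262/0.09362 = 0.05621 M.
Ka(C6H5NH3+) = Kw/Kb = 1.0e-14 / 4.3 x 10^-10 = 2.33e-5.
[H^+] = sqrt(Ka x [C6H5NH3+]) = sqrt(2.33e-5 x 0.05621) = 0.00114 M.
pH = -log(0.00114) = 2.94.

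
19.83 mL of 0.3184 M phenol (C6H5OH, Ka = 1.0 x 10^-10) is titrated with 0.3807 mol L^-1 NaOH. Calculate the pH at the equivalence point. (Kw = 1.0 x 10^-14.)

11.62

n(C6H5OH) = 0.3184 x 0.01983 = 0.006314 mol; V(NaOH) at equivalence = 0.006314/0.3807 = 0.01658 L.
At equivalence all the acid is converted to C6H5O-; total volume = 0.01983 + 0.01658 = 0.03641 L, so [C6H5O-] = 0.006314/0.03641 = 0.1734 M.
Kb = Kw/Ka = 1.0e-14 / 1.0 x 10^-10 = 0.000100.
[OH^-] = sqrt(Kb x [C6H5O-]) = sqrt(0.000100 x 0.1734) = 0.00416 M.
pOH = 2.38, so pH = 14.00 - 2.38 = 11.62.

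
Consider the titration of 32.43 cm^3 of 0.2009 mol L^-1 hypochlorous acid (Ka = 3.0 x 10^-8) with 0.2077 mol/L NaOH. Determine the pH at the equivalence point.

n(HClO) = 0.2009 x 0.03243 = 0.006515 mol; V(NaOH) at equivalence = 0.006515/0.2077 = 0.03137 L.
At equivalence all the acid is converted to ClO-; total volume = 0.03243 + 0.03137 = 0.06380 L, so [ClO-] = 0.006515/0.06380 = 0.1021 M.
Kb = Kw/Ka = 1.0e-14 / 3.0 x 10^-8 = 3.33e-7.
[OH^-] = sqrt(Kb x [ClO-]) = sqrt(3.33e-7 x 0.1021) = 0.000185 M.
pOH = 3.73, so pH = 14.00 - 3.73 = 10.27.

10.27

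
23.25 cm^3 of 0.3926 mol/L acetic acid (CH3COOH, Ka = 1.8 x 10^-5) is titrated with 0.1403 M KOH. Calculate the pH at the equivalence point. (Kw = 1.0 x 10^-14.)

n(CH3COOH) = 0.3926 x 0.02325 = 0.009128 mol; V(KOH) at equivalence = 0.009128/0.1403 = 0.06506 L.
At equivalence all the acid is converted to CH3COO-; total volume = 0.02325 + 0.06506 = 0.08831 L, so [CH3COO-] = 0.009128/0.08831 = 0.1034 M.
Kb = Kw/Ka = 1.0e-14 / 1.8 x 10^-5 = 5.56e-10.
[OH^-] = sqrt(Kb x [CH3COO-]) = sqrt(5.56e-10 x 0.1034) = 7.58e-6 M.
pOH = 5.12, so pH = 14.00 - 5.12 = 8.88.

8.88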